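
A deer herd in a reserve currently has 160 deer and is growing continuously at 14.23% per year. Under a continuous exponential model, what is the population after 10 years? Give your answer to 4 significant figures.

≈ 663.9 deer

P(10) = 160 · e^(0.1423·10) = 160 · e^(1.423)
= 160 · 4.14955 ≈ 663.93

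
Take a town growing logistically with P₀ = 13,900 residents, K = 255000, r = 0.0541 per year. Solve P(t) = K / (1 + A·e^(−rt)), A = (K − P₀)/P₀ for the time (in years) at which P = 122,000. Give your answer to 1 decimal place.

A = (255000 − 13900)/13900 = 17.34532
122000 = 255000/(1 + 17.34532·e^(−0.0541t)) → 1 + 17.34532·e^(−0.0541t) = 2.09016
e^(−0.0541t) = 0.062851 → t = ln(15.91075)/0.0541 = 2.76699/0.0541

t ≈ 51.1 years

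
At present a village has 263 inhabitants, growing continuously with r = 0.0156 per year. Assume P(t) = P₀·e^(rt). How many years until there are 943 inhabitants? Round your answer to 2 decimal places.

943 = 263 · e^(0.0156·t)
t = ln(943/263) / 0.0156 = ln(3.58555) / 0.0156 = 1.27691 / 0.0156

t ≈ 81.85 years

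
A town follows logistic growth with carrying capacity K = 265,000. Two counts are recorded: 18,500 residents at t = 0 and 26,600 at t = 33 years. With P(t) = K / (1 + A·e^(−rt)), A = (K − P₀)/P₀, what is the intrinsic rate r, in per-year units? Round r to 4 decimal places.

A = (265000 − 18500)/18500 = 13.32432
26600 = 265000/(1 + 13.32432·e^(−r·33)) → e^(−33r) = (9.96241 − 1)/13.32432 = 0.672635
r = −ln(0.672635)/33 = 0.39655/33

r ≈ 0.0120 per year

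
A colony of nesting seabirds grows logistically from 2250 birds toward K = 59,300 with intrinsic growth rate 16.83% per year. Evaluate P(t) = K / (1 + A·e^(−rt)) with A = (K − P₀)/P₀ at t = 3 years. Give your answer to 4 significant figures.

A = (59300 − 2250)/2250 = 25.35556
P(3) = 59300 / (1 + 25.35556·e^(−0.1683·3)) = 59300 / (1 + 25.35556·0.603566)
= 59300 / 16.30375 ≈ 3637.2

≈ 3,637 birds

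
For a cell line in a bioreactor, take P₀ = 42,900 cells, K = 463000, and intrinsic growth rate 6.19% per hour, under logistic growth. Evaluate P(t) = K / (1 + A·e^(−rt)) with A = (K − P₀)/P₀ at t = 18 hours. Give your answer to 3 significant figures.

≈ 110,000 cells

A = (463000 − 42900)/42900 = 9.79254
P(18) = 463000 / (1 + 9.79254·e^(−0.0619·18)) = 463000 / (1 + 9.79254·0.328178)
= 463000 / 4.21369 ≈ 109879.84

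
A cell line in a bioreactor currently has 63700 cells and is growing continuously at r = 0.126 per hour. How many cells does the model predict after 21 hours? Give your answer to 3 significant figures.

≈ 898,000 cells

P(21) = 63700 · e^(0.126·21) = 63700 · e^(2.646)
= 63700 · 14.09754 ≈ 898013.02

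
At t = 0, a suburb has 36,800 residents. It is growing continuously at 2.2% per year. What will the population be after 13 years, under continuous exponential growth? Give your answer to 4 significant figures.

P(13) = 36800 · e^(0.022·13) = 36800 · e^(0.286)
= 36800 · 1.33109 ≈ 48984.2

≈ 48,980 residents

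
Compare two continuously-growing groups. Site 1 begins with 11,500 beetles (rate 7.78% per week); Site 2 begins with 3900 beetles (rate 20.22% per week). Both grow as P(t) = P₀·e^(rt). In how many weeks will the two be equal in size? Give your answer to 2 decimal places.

11500·e^(0.0778t) = 3900·e^(0.2022t)
11500/3900 = e^((0.2022 − 0.0778)t) → ln(2.94872) = 0.1244·t
t = 1.08137 / 0.1244

t ≈ 8.69 weeks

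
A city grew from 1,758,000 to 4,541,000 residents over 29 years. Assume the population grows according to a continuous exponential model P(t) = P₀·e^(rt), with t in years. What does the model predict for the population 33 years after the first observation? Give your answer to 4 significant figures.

≈ 5,176,000 residents

r = ln(4541000/1758000) / 29 ≈ 0.032723 per year
P(33) = 1758000 · e^(0.032723·33) = 1758000 · 2.94428 ≈ 5176037.12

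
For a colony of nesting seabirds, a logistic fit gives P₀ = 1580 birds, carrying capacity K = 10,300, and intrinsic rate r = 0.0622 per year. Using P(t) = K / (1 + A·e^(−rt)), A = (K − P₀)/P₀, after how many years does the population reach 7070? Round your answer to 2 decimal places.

A = (10300 − 1580)/1580 = 5.51899
7070 = 10300/(1 + 5.51899·e^(−0.0622t)) → 1 + 5.51899·e^(−0.0622t) = 1.45686
e^(−0.0622t) = 0.08278 → t = ln(12.08026)/0.0622 = 2.49157/0.0622

t ≈ 40.06 years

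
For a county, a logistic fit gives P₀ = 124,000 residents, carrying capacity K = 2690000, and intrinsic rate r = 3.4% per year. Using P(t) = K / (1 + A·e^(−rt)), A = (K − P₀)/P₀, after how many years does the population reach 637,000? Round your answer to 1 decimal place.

t ≈ 54.7 years

A = (2690000 − 124000)/124000 = 20.69355
637000 = 2690000/(1 + 20.69355·e^(−0.034t)) → 1 + 20.69355·e^(−0.034t) = 4.22292
e^(−0.034t) = 0.155745 → t = ln(6.42075)/0.034 = 1.85953/0.034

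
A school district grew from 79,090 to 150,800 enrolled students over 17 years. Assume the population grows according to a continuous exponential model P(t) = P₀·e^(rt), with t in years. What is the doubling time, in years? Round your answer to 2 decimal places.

r = ln(150800/79090) / 17 = ln(1.90669) / 17 ≈ 0.037963 per year
doubling time = ln 2 / |r| = 0.69315 / 0.037963

doubling time ≈ 18.26 years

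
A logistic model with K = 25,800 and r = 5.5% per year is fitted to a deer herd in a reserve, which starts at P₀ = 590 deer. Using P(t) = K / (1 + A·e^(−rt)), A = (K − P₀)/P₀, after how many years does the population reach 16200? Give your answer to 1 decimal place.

t ≈ 77.8 years

A = (25800 − 590)/590 = 42.72881
16200 = 25800/(1 + 42.72881·e^(−0.055t)) → 1 + 42.72881·e^(−0.055t) = 1.59259
e^(−0.055t) = 0.013869 → t = ln(72.10487)/0.055 = 4.27812/0.055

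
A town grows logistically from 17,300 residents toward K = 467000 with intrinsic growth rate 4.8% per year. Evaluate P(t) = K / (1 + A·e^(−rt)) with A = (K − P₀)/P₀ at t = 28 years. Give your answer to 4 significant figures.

A = (467000 − 17300)/17300 = 25.99422
P(28) = 467000 / (1 + 25.99422·e^(−0.048·28)) = 467000 / (1 + 25.99422·0.2608)
= 467000 / 7.7793 ≈ 60031.09

≈ 60,030 residents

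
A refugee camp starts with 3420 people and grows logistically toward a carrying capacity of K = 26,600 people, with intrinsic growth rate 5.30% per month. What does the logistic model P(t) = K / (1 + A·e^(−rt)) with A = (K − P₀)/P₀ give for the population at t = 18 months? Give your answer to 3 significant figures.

≈ 7,370 people

A = (26600 − 3420)/3420 = 6.77778
P(18) = 26600 / (1 + 6.77778·e^(−0.053·18)) = 26600 / (1 + 6.77778·0.385197)
= 26600 / 3.61078 ≈ 7366.83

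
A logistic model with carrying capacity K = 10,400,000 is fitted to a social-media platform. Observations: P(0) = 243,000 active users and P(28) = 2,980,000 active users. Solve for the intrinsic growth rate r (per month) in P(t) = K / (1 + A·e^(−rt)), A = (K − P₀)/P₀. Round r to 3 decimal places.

A = (10400000 − 243000)/243000 = 41.79835
2980000 = 10400000/(1 + 41.79835·e^(−r·28)) → e^(−28r) = (3.48993 − 1)/41.79835 = 0.05957
r = −ln(0.05957)/28 = 2.8206/28

r ≈ 0.101 per month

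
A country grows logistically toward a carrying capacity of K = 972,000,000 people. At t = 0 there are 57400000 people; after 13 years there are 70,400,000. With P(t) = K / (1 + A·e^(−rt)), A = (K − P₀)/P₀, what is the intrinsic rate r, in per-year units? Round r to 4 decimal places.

A = (972000000 − 57400000)/57400000 = 15.9338
70400000 = 972000000/(1 + 15.9338·e^(−r·13)) → e^(−13r) = (13.80682 − 1)/15.9338 = 0.803752
r = −ln(0.803752)/13 = 0.21846/13

r ≈ 0.0168 per year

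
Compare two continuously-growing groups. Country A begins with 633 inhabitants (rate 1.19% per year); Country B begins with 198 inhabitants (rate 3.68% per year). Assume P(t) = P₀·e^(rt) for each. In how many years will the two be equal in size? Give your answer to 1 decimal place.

633·e^(0.0119t) = 198·e^(0.0368t)
633/198 = e^((0.0368 − 0.0119)t) → ln(3.19697) = 0.0249·t
t = 1.1622 / 0.0249

t ≈ 46.7 years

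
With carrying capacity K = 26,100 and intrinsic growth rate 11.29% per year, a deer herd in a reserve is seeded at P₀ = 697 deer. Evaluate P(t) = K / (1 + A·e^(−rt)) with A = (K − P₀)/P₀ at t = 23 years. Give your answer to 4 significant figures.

≈ 7,024 deer

A = (26100 − 697)/697 = 36.4462
P(23) = 26100 / (1 + 36.4462·e^(−0.1129·23)) = 26100 / (1 + 36.4462·0.074519)
= 26100 / 3.71594 ≈ 7023.8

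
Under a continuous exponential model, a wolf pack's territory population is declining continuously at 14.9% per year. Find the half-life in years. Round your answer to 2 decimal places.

half-life = ln(2) / |r| = 0.69315 / 0.149

half-life ≈ 4.65 years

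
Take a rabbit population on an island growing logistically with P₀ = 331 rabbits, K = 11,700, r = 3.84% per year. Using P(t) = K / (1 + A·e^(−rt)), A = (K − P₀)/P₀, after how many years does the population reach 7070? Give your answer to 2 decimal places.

A = (11700 − 331)/331 = 34.34743
7070 = 11700/(1 + 34.34743·e^(−0.0384t)) → 1 + 34.34743·e^(−0.0384t) = 1.65488
e^(−0.0384t) = 0.019066 → t = ln(52.44845)/0.0384 = 3.95983/0.0384

t ≈ 103.12 years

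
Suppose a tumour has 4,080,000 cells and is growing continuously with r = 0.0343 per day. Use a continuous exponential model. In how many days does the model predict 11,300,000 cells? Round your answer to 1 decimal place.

11300000 = 4080000 · e^(0.0343·t)
t = ln(11300000/4080000) / 0.0343 = ln(2.76961) / 0.0343 = 1.01871 / 0.0343

t ≈ 29.7 days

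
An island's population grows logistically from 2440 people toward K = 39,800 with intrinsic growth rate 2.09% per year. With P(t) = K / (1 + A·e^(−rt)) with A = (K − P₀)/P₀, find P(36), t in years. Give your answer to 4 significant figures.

A = (39800 − 2440)/2440 = 15.31148
P(36) = 39800 / (1 + 15.31148·e^(−0.0209·36)) = 39800 / (1 + 15.31148·0.471234)
= 39800 / 8.21529 ≈ 4844.62

≈ 4,845 people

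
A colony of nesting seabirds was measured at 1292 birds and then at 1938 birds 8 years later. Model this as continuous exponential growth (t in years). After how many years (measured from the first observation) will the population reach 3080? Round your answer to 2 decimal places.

r = ln(1938/1292) / 8 ≈ 0.050683 per year
t = ln(3080/1292) / r = 0.86874 / 0.050683 ≈ 17.141

t ≈ 17.14 years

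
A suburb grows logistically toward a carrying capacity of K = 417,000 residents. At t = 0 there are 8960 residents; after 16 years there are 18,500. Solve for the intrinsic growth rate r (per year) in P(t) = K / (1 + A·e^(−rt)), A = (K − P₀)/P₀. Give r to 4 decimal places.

r ≈ 0.0468 per year

A = (417000 − 8960)/8960 = 45.54018
18500 = 417000/(1 + 45.54018·e^(−r·16)) → e^(−16r) = (22.54054 − 1)/45.54018 = 0.473001
r = −ln(0.473001)/16 = 0.74866/16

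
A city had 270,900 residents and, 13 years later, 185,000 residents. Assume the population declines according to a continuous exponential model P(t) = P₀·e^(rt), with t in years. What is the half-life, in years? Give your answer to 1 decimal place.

half-life ≈ 23.6 years

r = ln(185000/270900) / 13 = ln(0.68291) / 13 ≈ -0.029338 per year
half-life = ln 2 / |r| = 0.69315 / 0.029338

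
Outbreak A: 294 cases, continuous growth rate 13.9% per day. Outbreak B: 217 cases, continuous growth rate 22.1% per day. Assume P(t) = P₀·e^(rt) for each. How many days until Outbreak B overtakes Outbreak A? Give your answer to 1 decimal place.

294·e^(0.139t) = 217·e^(0.221t)
294/217 = e^((0.221 − 0.139)t) → ln(1.35484) = 0.082·t
t = 0.30368 / 0.082

t ≈ 3.7 days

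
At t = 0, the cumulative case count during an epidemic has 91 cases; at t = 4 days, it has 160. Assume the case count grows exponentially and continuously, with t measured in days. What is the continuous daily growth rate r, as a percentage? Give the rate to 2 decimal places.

r ≈ 14.11% per day

160 = 91 · e^(r·4)
e^(4r) = 160/91 = 1.75824
r = ln(1.75824) / 4 = 0.56431 / 4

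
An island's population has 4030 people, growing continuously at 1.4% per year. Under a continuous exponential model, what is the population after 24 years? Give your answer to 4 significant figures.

P(24) = 4030 · e^(0.014·24) = 4030 · e^(0.336)
= 4030 · 1.39934 ≈ 5639.34

≈ 5,639 people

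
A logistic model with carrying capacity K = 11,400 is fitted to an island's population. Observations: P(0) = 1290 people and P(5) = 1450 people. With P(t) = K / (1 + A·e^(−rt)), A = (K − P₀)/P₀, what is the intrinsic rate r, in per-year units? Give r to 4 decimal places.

A = (11400 − 1290)/1290 = 7.83721
1450 = 11400/(1 + 7.83721·e^(−r·5)) → e^(−5r) = (7.86207 − 1)/7.83721 = 0.875576
r = −ln(0.875576)/5 = 0.13287/5

r ≈ 0.0266 per year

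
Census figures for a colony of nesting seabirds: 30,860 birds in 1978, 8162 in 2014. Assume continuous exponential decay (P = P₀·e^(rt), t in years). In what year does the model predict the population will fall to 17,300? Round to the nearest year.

r = ln(8162/30860) / 36 = -1.32997/36 ≈ -0.036944 per year
t = ln(17300/30860) / r = -0.57875/-0.036944 ≈ 15.67 years after 1978

year 1994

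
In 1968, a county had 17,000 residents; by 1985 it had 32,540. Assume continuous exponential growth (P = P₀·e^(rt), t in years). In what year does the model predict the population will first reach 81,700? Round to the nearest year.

r = ln(32540/17000) / 17 = 0.64926/17 ≈ 0.038192 per year
t = ln(81700/17000) / r = 1.56984/0.038192 ≈ 41.1 years after 1968

year 2009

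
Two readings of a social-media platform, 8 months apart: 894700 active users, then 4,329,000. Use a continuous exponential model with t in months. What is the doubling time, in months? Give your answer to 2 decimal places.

r = ln(4329000/894700) / 8 = ln(4.83849) / 8 ≈ 0.197075 per month
doubling time = ln 2 / |r| = 0.69315 / 0.197075

doubling time ≈ 3.52 months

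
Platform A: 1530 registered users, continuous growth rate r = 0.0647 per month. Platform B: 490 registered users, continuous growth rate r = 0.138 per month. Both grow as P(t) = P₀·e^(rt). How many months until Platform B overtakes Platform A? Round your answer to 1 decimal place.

1530·e^(0.0647t) = 490·e^(0.138t)
1530/490 = e^((0.138 − 0.0647)t) → ln(3.12245) = 0.0733·t
t = 1.13862 / 0.0733

t ≈ 15.5 months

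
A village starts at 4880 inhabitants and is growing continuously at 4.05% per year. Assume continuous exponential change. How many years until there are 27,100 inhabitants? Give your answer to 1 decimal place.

t ≈ 42.3 years

27100 = 4880 · e^(0.0405·t)
t = ln(27100/4880) / 0.0405 = ln(5.55328) / 0.0405 = 1.71439 / 0.0405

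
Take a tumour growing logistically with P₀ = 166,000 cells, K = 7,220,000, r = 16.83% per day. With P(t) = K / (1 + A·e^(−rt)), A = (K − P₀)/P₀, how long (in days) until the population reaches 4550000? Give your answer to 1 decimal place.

A = (7220000 − 166000)/166000 = 42.49398
4550000 = 7220000/(1 + 42.49398·e^(−0.1683t)) → 1 + 42.49398·e^(−0.1683t) = 1.58681
e^(−0.1683t) = 0.013809 → t = ln(72.41483)/0.1683 = 4.28241/0.1683

t ≈ 25.4 days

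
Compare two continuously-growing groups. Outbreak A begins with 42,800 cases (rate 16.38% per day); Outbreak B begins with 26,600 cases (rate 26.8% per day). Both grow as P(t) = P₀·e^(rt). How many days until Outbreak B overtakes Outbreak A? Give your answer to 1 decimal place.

42800·e^(0.1638t) = 26600·e^(0.268t)
42800/26600 = e^((0.268 − 0.1638)t) → ln(1.60902) = 0.1042·t
t = 0.47563 / 0.1042

t ≈ 4.6 days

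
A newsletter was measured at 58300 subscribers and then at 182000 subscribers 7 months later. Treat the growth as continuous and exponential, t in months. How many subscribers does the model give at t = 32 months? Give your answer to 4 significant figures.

≈ 10,610,000 subscribers

r = ln(182000/58300) / 7 ≈ 0.162629 per month
P(32) = 58300 · e^(0.162629·32) = 58300 · 182.02341 ≈ 10611964.6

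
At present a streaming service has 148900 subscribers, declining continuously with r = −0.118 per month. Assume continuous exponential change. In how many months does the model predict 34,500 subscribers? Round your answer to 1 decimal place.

t ≈ 12.4 months

34500 = 148900 · e^(-0.118·t)
t = ln(34500/148900) / -0.118 = ln(0.2317) / -0.118 = -1.46232 / -0.118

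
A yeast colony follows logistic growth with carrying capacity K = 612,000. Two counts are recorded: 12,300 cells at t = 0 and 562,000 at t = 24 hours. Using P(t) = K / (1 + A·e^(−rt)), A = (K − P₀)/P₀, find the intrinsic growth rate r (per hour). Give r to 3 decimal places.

r ≈ 0.263 per hour

A = (612000 − 12300)/12300 = 48.7561
562000 = 612000/(1 + 48.7561·e^(−r·24)) → e^(−24r) = (1.08897 − 1)/48.7561 = 0.001825
r = −ln(0.001825)/24 = 6.30631/24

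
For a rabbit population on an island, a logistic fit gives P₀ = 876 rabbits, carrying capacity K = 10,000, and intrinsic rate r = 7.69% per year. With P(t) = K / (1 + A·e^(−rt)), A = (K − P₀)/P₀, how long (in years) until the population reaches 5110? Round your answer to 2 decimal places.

t ≈ 31.04 years

A = (10000 − 876)/876 = 10.41553
5110 = 10000/(1 + 10.41553·e^(−0.0769t)) → 1 + 10.41553·e^(−0.0769t) = 1.95695
e^(−0.0769t) = 0.091877 → t = ln(10.88412)/0.0769 = 2.3873/0.0769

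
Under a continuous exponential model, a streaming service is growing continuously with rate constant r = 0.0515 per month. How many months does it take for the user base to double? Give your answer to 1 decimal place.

doubling time = ln(2) / |r| = 0.69315 / 0.0515

doubling time ≈ 13.5 months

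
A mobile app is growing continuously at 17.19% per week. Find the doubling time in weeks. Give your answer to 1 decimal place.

doubling time ≈ 4.0 weeks

doubling time = ln(2) / |r| = 0.69315 / 0.1719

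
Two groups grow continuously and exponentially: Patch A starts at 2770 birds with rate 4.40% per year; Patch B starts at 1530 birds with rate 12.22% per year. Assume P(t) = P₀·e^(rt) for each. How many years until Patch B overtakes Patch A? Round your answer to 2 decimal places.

2770·e^(0.044t) = 1530·e^(0.1222t)
2770/1530 = e^((0.1222 − 0.044)t) → ln(1.81046) = 0.0782·t
t = 0.59358 / 0.0782

t ≈ 7.59 years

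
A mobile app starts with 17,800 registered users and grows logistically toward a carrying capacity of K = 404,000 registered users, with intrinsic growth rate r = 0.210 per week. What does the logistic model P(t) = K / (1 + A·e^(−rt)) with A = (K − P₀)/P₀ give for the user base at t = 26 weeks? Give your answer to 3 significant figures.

A = (404000 − 17800)/17800 = 21.69663
P(26) = 404000 / (1 + 21.69663·e^(−0.21·26)) = 404000 / (1 + 21.69663·0.004254)
= 404000 / 1.09229 ≈ 369865.88

≈ 370,000 registered users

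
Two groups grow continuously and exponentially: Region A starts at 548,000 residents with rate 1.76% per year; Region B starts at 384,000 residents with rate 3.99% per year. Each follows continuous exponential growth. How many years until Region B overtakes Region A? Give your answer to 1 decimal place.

548000·e^(0.0176t) = 384000·e^(0.0399t)
548000/384000 = e^((0.0399 − 0.0176)t) → ln(1.42708) = 0.0223·t
t = 0.35563 / 0.0223

t ≈ 15.9 years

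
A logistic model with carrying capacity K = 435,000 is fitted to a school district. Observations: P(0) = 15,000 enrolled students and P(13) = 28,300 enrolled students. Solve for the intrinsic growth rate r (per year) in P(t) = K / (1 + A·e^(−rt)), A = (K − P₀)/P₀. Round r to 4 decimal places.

A = (435000 − 15000)/15000 = 28
28300 = 435000/(1 + 28·e^(−r·13)) → e^(−13r) = (15.37102 − 1)/28 = 0.513251
r = −ln(0.513251)/13 = 0.66699/13

r ≈ 0.0513 per year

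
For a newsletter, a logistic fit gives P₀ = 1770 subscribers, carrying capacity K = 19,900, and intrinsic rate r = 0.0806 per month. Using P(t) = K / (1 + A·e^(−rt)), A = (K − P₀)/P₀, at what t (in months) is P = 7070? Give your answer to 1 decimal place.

t ≈ 21.5 months

A = (19900 − 1770)/1770 = 10.24294
7070 = 19900/(1 + 10.24294·e^(−0.0806t)) → 1 + 10.24294·e^(−0.0806t) = 2.81471
e^(−0.0806t) = 0.177167 → t = ln(5.64439)/0.0806 = 1.73066/0.0806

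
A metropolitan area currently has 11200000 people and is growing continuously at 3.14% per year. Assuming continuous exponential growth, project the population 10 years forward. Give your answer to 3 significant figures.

≈ 15,300,000 people

P(10) = 11200000 · e^(0.0314·10) = 11200000 · e^(0.314)
= 11200000 · 1.36889 ≈ 15331565.05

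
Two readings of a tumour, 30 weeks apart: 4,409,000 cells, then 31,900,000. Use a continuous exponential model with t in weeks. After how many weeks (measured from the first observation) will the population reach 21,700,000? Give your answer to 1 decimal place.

t ≈ 24.2 weeks

r = ln(31900000/4409000) / 30 ≈ 0.065965 per week
t = ln(21700000/4409000) / r = 1.59366 / 0.065965 ≈ 24.159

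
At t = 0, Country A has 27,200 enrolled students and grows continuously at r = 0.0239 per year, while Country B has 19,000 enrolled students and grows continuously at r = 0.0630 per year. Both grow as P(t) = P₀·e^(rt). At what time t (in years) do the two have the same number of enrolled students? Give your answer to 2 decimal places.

t ≈ 9.18 years

27200·e^(0.0239t) = 19000·e^(0.063t)
27200/19000 = e^((0.063 − 0.0239)t) → ln(1.43158) = 0.0391·t
t = 0.35878 / 0.0391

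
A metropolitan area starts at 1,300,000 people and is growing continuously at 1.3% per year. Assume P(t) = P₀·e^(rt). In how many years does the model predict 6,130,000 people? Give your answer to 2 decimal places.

t ≈ 119.29 years

6130000 = 1300000 · e^(0.013·t)
t = ln(6130000/1300000) / 0.013 = ln(4.71538) / 0.013 = 1.55083 / 0.013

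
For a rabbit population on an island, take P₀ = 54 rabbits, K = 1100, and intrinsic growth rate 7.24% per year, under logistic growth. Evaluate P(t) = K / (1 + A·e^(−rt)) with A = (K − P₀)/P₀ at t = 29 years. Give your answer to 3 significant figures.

A = (1100 − 54)/54 = 19.37037
P(29) = 1100 / (1 + 19.37037·e^(−0.0724·29)) = 1100 / (1 + 19.37037·0.122505)
= 1100 / 3.37298 ≈ 326.12

≈ 326 rabbits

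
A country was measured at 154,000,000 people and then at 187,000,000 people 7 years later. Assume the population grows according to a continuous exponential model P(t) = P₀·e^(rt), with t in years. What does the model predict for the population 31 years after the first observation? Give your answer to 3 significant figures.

≈ 364,000,000 people

r = ln(187000000/154000000) / 7 ≈ 0.027737 per year
P(31) = 154000000 · e^(0.027737·31) = 154000000 · 2.36277 ≈ 363866259.31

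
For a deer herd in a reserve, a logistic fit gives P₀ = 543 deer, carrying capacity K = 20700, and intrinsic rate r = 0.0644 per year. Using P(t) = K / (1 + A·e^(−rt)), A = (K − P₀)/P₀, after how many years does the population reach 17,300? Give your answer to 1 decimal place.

A = (20700 − 543)/543 = 37.12155
17300 = 20700/(1 + 37.12155·e^(−0.0644t)) → 1 + 37.12155·e^(−0.0644t) = 1.19653
e^(−0.0644t) = 0.005294 → t = ln(188.88317)/0.0644 = 5.24113/0.0644

t ≈ 81.4 years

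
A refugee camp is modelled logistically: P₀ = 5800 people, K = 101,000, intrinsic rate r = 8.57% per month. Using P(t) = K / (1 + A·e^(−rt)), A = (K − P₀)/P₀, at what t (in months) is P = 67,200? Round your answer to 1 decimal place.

A = (101000 − 5800)/5800 = 16.41379
67200 = 101000/(1 + 16.41379·e^(−0.0857t)) → 1 + 16.41379·e^(−0.0857t) = 1.50298
e^(−0.0857t) = 0.030644 → t = ln(32.63334)/0.0857 = 3.48533/0.0857

t ≈ 40.7 months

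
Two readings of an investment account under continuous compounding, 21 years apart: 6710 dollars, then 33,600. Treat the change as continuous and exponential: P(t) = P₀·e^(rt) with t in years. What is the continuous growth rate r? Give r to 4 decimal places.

33600 = 6710 · e^(r·21)
e^(21r) = 33600/6710 = 5.00745
r = ln(5.00745) / 21 = 1.61093 / 21

r ≈ 0.0767 per year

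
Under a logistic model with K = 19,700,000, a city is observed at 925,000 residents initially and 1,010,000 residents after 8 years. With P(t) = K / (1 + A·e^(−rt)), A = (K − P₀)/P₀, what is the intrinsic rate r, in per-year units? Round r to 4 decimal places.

r ≈ 0.0116 per year

A = (19700000 − 925000)/925000 = 20.2973
1010000 = 19700000/(1 + 20.2973·e^(−r·8)) → e^(−8r) = (19.50495 − 1)/20.2973 = 0.911695
r = −ln(0.911695)/8 = 0.09245/8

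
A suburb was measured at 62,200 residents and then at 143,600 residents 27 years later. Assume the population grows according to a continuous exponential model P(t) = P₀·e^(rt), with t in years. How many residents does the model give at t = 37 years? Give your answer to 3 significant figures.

≈ 196,000 residents

r = ln(143600/62200) / 27 ≈ 0.030988 per year
P(37) = 62200 · e^(0.030988·37) = 62200 · 3.14734 ≈ 195764.4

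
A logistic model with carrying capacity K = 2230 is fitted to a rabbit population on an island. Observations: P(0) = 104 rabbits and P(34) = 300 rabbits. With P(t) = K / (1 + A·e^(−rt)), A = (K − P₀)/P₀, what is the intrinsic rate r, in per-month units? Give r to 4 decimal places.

A = (2230 − 104)/104 = 20.44231
300 = 2230/(1 + 20.44231·e^(−r·34)) → e^(−34r) = (7.43333 − 1)/20.44231 = 0.314707
r = −ln(0.314707)/34 = 1.15611/34

r ≈ 0.0340 per month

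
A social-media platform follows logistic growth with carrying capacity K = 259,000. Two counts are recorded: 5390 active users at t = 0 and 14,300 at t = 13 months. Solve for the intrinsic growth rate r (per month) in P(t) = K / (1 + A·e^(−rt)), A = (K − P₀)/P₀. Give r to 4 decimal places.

A = (259000 − 5390)/5390 = 47.05195
14300 = 259000/(1 + 47.05195·e^(−r·13)) → e^(−13r) = (18.11189 − 1)/47.05195 = 0.363681
r = −ln(0.363681)/13 = 1.01148/13

r ≈ 0.0778 per month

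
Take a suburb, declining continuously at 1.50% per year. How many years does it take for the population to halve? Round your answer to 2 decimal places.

half-life = ln(2) / |r| = 0.69315 / 0.015

half-life ≈ 46.21 years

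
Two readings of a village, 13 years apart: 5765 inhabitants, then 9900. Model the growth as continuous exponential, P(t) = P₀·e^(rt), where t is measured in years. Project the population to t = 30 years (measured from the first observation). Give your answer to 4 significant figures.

r = ln(9900/5765) / 13 ≈ 0.041595 per year
P(30) = 5765 · e^(0.041595·30) = 5765 · 3.4828 ≈ 20078.36

≈ 20,080 inhabitants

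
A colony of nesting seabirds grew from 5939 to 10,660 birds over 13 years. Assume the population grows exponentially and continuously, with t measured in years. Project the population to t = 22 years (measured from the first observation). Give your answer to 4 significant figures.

r = ln(10660/5939) / 13 ≈ 0.044997 per year
P(22) = 5939 · e^(0.044997·22) = 5939 · 2.69104 ≈ 15982.1

≈ 15,980 birds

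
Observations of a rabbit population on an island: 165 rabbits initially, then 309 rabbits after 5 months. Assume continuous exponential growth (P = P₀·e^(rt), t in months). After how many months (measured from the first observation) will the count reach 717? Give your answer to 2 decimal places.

r = ln(309/165) / 5 ≈ 0.125479 per month
t = ln(717/165) / r = 1.46913 / 0.125479 ≈ 11.708

t ≈ 11.71 months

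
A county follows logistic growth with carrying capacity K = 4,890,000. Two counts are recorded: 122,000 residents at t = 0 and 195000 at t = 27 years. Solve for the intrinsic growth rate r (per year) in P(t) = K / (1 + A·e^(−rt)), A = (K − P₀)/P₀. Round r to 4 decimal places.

A = (4890000 − 122000)/122000 = 39.08197
195000 = 4890000/(1 + 39.08197·e^(−r·27)) → e^(−27r) = (25.07692 − 1)/39.08197 = 0.616062
r = −ln(0.616062)/27 = 0.48441/27

r ≈ 0.0179 per year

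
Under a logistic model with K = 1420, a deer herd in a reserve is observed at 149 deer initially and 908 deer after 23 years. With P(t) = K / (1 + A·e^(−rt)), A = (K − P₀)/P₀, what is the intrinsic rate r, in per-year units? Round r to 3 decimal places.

r ≈ 0.118 per year

A = (1420 − 149)/149 = 8.5302
908 = 1420/(1 + 8.5302·e^(−r·23)) → e^(−23r) = (1.56388 − 1)/8.5302 = 0.066104
r = −ln(0.066104)/23 = 2.71653/23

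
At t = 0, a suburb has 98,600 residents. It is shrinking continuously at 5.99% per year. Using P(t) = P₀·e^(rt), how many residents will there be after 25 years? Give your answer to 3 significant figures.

P(25) = 98600 · e^(-0.0599·25) = 98600 · e^(-1.4975)
= 98600 · 0.22369 ≈ 22055.7

≈ 22,100 residents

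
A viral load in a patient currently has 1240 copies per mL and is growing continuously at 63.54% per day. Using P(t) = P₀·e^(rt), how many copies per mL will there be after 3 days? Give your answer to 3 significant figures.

P(3) = 1240 · e^(0.6354·3) = 1240 · e^(1.9062)
= 1240 · 6.72748 ≈ 8342.07

≈ 8,340 copies per mL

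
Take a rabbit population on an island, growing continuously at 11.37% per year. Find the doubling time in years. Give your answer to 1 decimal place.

doubling time ≈ 6.1 years

doubling time = ln(2) / |r| = 0.69315 / 0.1137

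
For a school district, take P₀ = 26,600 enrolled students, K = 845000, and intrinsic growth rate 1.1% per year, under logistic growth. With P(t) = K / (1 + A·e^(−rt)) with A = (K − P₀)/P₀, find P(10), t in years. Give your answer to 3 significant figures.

A = (845000 − 26600)/26600 = 30.76692
P(10) = 845000 / (1 + 30.76692·e^(−0.011·10)) = 845000 / (1 + 30.76692·0.895834)
= 845000 / 28.56205 ≈ 29584.71

≈ 29,600 enrolled students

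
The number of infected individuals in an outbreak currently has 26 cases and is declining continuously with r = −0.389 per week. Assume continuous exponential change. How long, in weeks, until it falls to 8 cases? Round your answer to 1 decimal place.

t ≈ 3.0 weeks

8 = 26 · e^(-0.389·t)
t = ln(8/26) / -0.389 = ln(0.30769) / -0.389 = -1.17865 / -0.389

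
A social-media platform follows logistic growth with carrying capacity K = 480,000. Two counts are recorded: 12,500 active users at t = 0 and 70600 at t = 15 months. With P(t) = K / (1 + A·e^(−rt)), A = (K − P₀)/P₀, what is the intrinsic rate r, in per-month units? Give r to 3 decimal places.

r ≈ 0.124 per month

A = (480000 − 12500)/12500 = 37.4
70600 = 480000/(1 + 37.4·e^(−r·15)) → e^(−15r) = (6.79887 − 1)/37.4 = 0.15505
r = −ln(0.15505)/15 = 1.86401/15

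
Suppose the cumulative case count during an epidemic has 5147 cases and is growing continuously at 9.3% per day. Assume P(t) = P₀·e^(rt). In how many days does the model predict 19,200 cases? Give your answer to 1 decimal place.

t ≈ 14.2 days

19200 = 5147 · e^(0.093·t)
t = ln(19200/5147) / 0.093 = ln(3.73033) / 0.093 = 1.3165 / 0.093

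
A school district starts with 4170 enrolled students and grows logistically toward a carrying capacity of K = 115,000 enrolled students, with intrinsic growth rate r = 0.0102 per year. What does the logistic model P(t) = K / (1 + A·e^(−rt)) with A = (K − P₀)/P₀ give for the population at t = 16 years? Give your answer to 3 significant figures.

A = (115000 − 4170)/4170 = 26.57794
P(16) = 115000 / (1 + 26.57794·e^(−0.0102·16)) = 115000 / (1 + 26.57794·0.849421)
= 115000 / 23.57587 ≈ 4877.87

≈ 4,880 enrolled students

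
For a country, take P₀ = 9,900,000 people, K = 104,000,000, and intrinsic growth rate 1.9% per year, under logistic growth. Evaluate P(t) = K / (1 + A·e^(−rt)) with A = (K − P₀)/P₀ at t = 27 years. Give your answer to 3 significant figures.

≈ 15,500,000 people

A = (104000000 − 9900000)/9900000 = 9.50505
P(27) = 104000000 / (1 + 9.50505·e^(−0.019·27)) = 104000000 / (1 + 9.50505·0.598697)
= 104000000 / 6.69064 ≈ 15544095.87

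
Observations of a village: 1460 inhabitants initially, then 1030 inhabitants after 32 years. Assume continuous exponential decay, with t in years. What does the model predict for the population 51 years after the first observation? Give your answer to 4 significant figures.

r = ln(1030/1460) / 32 ≈ -0.010902 per year
P(51) = 1460 · e^(-0.010902·51) = 1460 · 0.57348 ≈ 837.29

≈ 837.3 inhabitants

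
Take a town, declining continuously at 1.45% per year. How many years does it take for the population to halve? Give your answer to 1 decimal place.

half-life ≈ 47.8 years

half-life = ln(2) / |r| = 0.69315 / 0.0145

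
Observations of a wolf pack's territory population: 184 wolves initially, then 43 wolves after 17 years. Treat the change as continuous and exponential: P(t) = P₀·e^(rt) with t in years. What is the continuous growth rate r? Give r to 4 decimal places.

43 = 184 · e^(r·17)
e^(17r) = 43/184 = 0.2337
r = ln(0.2337) / 17 = -1.45374 / 17

r ≈ -0.0855 per year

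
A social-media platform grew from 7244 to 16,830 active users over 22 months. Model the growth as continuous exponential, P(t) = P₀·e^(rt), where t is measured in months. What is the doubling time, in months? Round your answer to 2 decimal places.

r = ln(16830/7244) / 22 = ln(2.3233) / 22 ≈ 0.038318 per month
doubling time = ln 2 / |r| = 0.69315 / 0.038318

doubling time ≈ 18.09 months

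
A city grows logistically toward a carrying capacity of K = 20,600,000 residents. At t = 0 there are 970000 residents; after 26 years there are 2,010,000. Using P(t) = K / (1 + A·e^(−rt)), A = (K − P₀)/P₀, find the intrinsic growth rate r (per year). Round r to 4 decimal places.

A = (20600000 − 970000)/970000 = 20.23711
2010000 = 20600000/(1 + 20.23711·e^(−r·26)) → e^(−26r) = (10.24876 − 1)/20.23711 = 0.45702
r = −ln(0.45702)/26 = 0.78303/26

r ≈ 0.0301 per year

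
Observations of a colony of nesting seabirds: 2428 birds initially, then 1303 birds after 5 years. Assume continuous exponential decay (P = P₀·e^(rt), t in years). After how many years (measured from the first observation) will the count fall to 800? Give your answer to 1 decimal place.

t ≈ 8.9 years

r = ln(1303/2428) / 5 ≈ -0.12448 per year
t = ln(800/2428) / r = -1.11021 / -0.12448 ≈ 8.919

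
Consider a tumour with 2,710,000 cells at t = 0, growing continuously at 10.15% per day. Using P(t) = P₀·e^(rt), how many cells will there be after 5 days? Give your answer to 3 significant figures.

≈ 4,500,000 cells

P(5) = 2710000 · e^(0.1015·5) = 2710000 · e^(0.5075)
= 2710000 · 1.66113 ≈ 4501670.88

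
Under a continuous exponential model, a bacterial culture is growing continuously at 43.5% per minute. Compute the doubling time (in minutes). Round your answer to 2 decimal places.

doubling time ≈ 1.59 minutes

doubling time = ln(2) / |r| = 0.69315 / 0.435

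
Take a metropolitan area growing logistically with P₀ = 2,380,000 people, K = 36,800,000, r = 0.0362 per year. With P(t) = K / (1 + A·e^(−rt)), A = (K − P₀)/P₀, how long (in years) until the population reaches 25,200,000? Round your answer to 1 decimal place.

t ≈ 95.2 years

A = (36800000 − 2380000)/2380000 = 14.46218
25200000 = 36800000/(1 + 14.46218·e^(−0.0362t)) → 1 + 14.46218·e^(−0.0362t) = 1.46032
e^(−0.0362t) = 0.031829 → t = ln(31.41785)/0.0362 = 3.44738/0.0362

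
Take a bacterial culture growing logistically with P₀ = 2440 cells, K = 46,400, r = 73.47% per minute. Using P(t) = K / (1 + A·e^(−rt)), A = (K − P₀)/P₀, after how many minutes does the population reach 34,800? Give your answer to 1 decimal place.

A = (46400 − 2440)/2440 = 18.01639
34800 = 46400/(1 + 18.01639·e^(−0.7347t)) → 1 + 18.01639·e^(−0.7347t) = 1.33333
e^(−0.7347t) = 0.018502 → t = ln(54.04918)/0.7347 = 3.98989/0.7347

t ≈ 5.4 minutes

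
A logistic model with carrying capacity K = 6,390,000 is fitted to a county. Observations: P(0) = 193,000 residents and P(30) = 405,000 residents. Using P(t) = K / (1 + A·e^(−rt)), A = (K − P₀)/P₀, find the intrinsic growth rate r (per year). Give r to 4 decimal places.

A = (6390000 − 193000)/193000 = 32.10881
405000 = 6390000/(1 + 32.10881·e^(−r·30)) → e^(−30r) = (15.77778 − 1)/32.10881 = 0.460241
r = −ln(0.460241)/30 = 0.77601/30

r ≈ 0.0259 per year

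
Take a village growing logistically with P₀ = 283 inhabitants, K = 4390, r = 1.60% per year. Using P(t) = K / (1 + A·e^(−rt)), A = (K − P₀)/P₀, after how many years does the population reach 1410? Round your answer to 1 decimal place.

t ≈ 120.4 years

A = (4390 − 283)/283 = 14.51237
1410 = 4390/(1 + 14.51237·e^(−0.016t)) → 1 + 14.51237·e^(−0.016t) = 3.11348
e^(−0.016t) = 0.145633 → t = ln(6.86659)/0.016 = 1.92667/0.016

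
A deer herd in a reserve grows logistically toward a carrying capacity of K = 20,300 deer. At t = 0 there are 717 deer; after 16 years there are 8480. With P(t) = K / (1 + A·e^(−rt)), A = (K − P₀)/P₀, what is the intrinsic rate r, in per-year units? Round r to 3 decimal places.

A = (20300 − 717)/717 = 27.31241
8480 = 20300/(1 + 27.31241·e^(−r·16)) → e^(−16r) = (2.39387 − 1)/27.31241 = 0.051034
r = −ln(0.051034)/16 = 2.97526/16

r ≈ 0.186 per year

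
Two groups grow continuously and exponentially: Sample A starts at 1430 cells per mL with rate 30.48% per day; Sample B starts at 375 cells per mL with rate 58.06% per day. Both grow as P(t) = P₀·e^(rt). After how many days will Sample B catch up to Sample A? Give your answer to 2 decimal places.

t ≈ 4.85 days

1430·e^(0.3048t) = 375·e^(0.5806t)
1430/375 = e^((0.5806 − 0.3048)t) → ln(3.81333) = 0.2758·t
t = 1.3385 / 0.2758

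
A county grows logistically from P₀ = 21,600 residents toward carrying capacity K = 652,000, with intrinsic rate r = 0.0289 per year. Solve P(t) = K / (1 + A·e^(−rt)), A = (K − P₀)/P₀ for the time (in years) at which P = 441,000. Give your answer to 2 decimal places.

A = (652000 − 21600)/21600 = 29.18519
441000 = 652000/(1 + 29.18519·e^(−0.0289t)) → 1 + 29.18519·e^(−0.0289t) = 1.47846
e^(−0.0289t) = 0.016394 → t = ln(60.99842)/0.0289 = 4.11085/0.0289

t ≈ 142.24 years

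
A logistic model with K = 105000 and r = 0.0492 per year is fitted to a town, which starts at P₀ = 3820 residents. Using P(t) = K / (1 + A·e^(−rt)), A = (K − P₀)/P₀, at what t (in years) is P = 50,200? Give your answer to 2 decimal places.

t ≈ 64.82 years

A = (105000 − 3820)/3820 = 26.48691
50200 = 105000/(1 + 26.48691·e^(−0.0492t)) → 1 + 26.48691·e^(−0.0492t) = 2.09163
e^(−0.0492t) = 0.041214 → t = ln(24.26356)/0.0492 = 3.18898/0.0492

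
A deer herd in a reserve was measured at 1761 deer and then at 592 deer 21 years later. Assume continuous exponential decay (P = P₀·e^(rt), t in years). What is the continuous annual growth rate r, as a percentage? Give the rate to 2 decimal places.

r ≈ -5.19% per year

592 = 1761 · e^(r·21)
e^(21r) = 592/1761 = 0.33617
r = ln(0.33617) / 21 = -1.09013 / 21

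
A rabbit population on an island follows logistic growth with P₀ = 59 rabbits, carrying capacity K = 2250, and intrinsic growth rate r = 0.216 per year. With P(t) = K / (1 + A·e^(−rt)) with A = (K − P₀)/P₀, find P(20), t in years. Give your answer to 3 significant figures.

≈ 1,510 rabbits

A = (2250 − 59)/59 = 37.13559
P(20) = 2250 / (1 + 37.13559·e^(−0.216·20)) = 2250 / (1 + 37.13559·0.0133)
= 2250 / 1.4939 ≈ 1506.13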